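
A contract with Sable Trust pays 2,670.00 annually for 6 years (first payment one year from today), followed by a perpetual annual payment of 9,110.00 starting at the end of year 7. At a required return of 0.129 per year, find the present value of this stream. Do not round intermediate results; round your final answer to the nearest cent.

PV of 6-year annuity: 2,670.00 × [1 − (1+0.129)^−6] / 0.129 = 10703.24743
Perpetuity value at year 6: 9,110.00 / 0.129 = 70620.15504
PV of perpetuity: 70620.15504 / (1+0.129)^6 = 34100.83514
Total PV = 10703.24743 + 34100.83514 = 44804.08257

44804.08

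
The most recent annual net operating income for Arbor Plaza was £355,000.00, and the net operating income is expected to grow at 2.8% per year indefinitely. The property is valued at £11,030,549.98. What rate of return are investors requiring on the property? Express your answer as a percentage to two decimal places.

D₁ = £355,000.00 × 1.028 = £364,940.0000
P = D₁/(r − g) ⇒ r = D₁/P + g = £364,940.0000/£11,030,549.98 + 0.028 = 0.033084 + 0.028 = 0.061084

6.11%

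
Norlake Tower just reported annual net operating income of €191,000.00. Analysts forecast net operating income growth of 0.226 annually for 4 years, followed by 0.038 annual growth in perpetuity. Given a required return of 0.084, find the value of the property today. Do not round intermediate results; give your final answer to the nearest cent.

€8101268.27

D_1 = 234166.00000
D_2 = 287087.51600
D_3 = 351969.29462
D_4 = 431514.35520
Terminal value at year 4: TV = D_4×(1+g_2)/(r−g_2) = 447911.90070/0.046 = 9737215.23254
P_0 = D_1/(1+r)^1 + D_2/(1+r)^2 + D_3/(1+r)^3 + D_4/(1+r)^4 + TV/(1+r)^4
    = 216020.29520 + 244318.15675 + 276322.93374 + 312520.21842 + 7052086.66786 = 8101268.27198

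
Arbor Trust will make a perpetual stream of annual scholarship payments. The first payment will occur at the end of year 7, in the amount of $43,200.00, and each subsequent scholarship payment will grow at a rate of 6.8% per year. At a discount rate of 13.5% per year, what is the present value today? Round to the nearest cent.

Value at end of year 6: C₁ / (r − g) = $43,200.00 / (0.135 − 0.068) = $644,776.1194
Discount to today: PV = $644,776.1194 / (1 + 0.135)^6 = $644,776.1194 / 2.137840 = $301,601.69

$301601.69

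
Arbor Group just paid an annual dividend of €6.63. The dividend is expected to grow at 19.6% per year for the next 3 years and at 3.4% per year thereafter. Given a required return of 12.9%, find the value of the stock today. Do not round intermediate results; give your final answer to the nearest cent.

€108.13

D_1 = 7.92948
D_2 = 9.48366
D_3 = 11.34246
Terminal value at year 3: TV = D_3×(1+g_2)/(r−g_2) = 11.72810/0.095 = 123.45367
P_0 = D_1/(1+r)^1 + D_2/(1+r)^2 + D_3/(1+r)^3 + TV/(1+r)^3
    = 7.02345 + 7.44026 + 7.88180 + 85.78714 = 108.13265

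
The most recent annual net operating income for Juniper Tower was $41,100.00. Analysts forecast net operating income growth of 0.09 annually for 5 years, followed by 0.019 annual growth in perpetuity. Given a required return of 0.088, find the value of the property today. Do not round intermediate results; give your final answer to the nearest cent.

D_1 = 44799.00000
D_2 = 48830.91000
D_3 = 53225.69190
D_4 = 58016.00417
D_5 = 63237.44455
Terminal value at year 5: TV = D_5×(1+g_2)/(r−g_2) = 64438.95599/0.069 = 933897.91294
P_0 = D_1/(1+r)^1 + D_2/(1+r)^2 + D_3/(1+r)^3 + D_4/(1+r)^4 + D_5/(1+r)^5 + TV/(1+r)^5
    = 41175.55147 + 41251.24182 + 41327.07131 + 41403.04019 + 41479.14872 + 612568.87750 = 819204.93102

$819204.93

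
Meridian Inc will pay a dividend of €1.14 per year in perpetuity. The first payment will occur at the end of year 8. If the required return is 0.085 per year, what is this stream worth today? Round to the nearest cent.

€7.58

Value at end of year 7: C / r = €1.14 / 0.085 = €13.4118
Discount to today: PV = €13.4118 / (1 + 0.085)^7 = €13.4118 / 1.770142 = €7.58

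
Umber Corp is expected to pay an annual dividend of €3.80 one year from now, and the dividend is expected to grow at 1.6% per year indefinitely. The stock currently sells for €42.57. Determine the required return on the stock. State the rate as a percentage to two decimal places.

P = D₁/(r − g) ⇒ r = D₁/P + g = €3.8000/€42.57 + 0.016 = 0.089265 + 0.016 = 0.105265

10.53%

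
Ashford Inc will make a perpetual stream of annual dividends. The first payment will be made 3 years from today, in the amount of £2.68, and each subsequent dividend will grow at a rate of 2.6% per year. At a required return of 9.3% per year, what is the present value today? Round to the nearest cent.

£33.48

Value at end of year 2: C₁ / (r − g) = £2.68 / (0.093 − 0.026) = £40.0000
Discount to today: PV = £40.0000 / (1 + 0.093)^2 = £40.0000 / 1.194649 = £33.48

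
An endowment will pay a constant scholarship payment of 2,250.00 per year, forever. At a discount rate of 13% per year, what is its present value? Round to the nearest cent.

17307.69

Level perpetuity: PV = C / r = 2,250.00 / 0.13 = 17,307.69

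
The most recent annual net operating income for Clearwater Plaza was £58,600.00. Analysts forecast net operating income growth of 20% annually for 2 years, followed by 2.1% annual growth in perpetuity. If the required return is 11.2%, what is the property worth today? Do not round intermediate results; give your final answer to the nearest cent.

£897137.32

D_1 = 70320.00000
D_2 = 84384.00000
Terminal value at year 2: TV = D_2×(1+g_2)/(r−g_2) = 86156.06400/0.091 = 946769.93407
P_0 = D_1/(1+r)^1 + D_2/(1+r)^2 + TV/(1+r)^2
    = 63237.41007 + 68241.80943 + 765658.10361 = 897137.32311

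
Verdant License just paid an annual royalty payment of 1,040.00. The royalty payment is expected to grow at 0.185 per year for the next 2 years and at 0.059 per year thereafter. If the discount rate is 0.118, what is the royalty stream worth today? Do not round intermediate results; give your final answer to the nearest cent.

D_1 = 1232.40000
D_2 = 1460.39400
Terminal value at year 2: TV = D_2×(1+g_2)/(r−g_2) = 1546.55725/0.059 = 26212.83468
P_0 = D_1/(1+r)^1 + D_2/(1+r)^2 + TV/(1+r)^2
    = 1102.32558 + 1168.38624 + 20971.54281 = 23242.25463

23242.25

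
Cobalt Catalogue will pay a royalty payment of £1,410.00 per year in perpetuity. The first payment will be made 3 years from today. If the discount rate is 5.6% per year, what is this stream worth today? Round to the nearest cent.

£22578.92

Value at end of year 2: C / r = £1,410.00 / 0.056 = £25,178.5714
Discount to today: PV = £25,178.5714 / (1 + 0.056)^2 = £25,178.5714 / 1.115136 = £22,578.92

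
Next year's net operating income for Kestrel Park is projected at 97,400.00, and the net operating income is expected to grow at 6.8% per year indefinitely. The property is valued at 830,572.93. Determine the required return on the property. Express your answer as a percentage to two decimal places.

P = D₁/(r − g) ⇒ r = D₁/P + g = 97,400.0000/830,572.93 + 0.068 = 0.117268 + 0.068 = 0.185268

18.53%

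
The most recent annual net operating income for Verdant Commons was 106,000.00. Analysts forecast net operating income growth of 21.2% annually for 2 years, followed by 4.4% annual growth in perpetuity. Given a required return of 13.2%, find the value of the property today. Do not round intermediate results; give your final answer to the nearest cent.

1676574.04

D_1 = 128472.00000
D_2 = 155708.06400
Terminal value at year 2: TV = D_2×(1+g_2)/(r−g_2) = 162559.21882/0.088 = 1847263.85018
P_0 = D_1/(1+r)^1 + D_2/(1+r)^2 + TV/(1+r)^2
    = 113491.16608 + 121511.74319 + 1441571.13507 = 1676574.04433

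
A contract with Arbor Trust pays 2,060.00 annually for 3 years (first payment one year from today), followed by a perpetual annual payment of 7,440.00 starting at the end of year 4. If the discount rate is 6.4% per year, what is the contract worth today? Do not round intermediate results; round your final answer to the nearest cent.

101974.96

PV of 3-year annuity: 2,060.00 × [1 − (1+0.064)^−3] / 0.064 = 5465.90592
Perpetuity value at year 3: 7,440.00 / 0.064 = 116250.00000
PV of perpetuity: 116250.00000 / (1+0.064)^3 = 96509.05824
Total PV = 5465.90592 + 96509.05824 = 101974.96416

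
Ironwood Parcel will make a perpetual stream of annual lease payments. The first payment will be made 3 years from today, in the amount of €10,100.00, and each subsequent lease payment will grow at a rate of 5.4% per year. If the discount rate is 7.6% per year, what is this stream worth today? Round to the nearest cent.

Value at end of year 2: C₁ / (r − g) = €10,100.00 / (0.076 − 0.054) = €459,090.9091
Discount to today: PV = €459,090.9091 / (1 + 0.076)^2 = €459,090.9091 / 1.157776 = €396,528.27

€396528.27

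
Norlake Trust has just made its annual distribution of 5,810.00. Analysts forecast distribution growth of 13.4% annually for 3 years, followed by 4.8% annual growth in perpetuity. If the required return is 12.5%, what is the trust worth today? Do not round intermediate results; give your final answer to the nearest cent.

98699.79

D_1 = 6588.54000
D_2 = 7471.40436
D_3 = 8472.57254
Terminal value at year 3: TV = D_3×(1+g_2)/(r−g_2) = 8879.25603/0.077 = 115315.01333
P_0 = D_1/(1+r)^1 + D_2/(1+r)^2 + D_3/(1+r)^3 + TV/(1+r)^3
    = 5856.48000 + 5903.33184 + 5950.55849 + 80989.41951 = 98699.78985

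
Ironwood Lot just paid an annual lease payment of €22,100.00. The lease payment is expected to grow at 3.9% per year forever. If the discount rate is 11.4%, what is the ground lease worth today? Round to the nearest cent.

D₁ = D₀ × (1 + g) = €22,100.00 × 1.039 = €22,961.9000
Growing perpetuity: P = D₁ / (r − g) = €22,961.9000 / (0.114 − 0.039) = €306,158.67

€306158.67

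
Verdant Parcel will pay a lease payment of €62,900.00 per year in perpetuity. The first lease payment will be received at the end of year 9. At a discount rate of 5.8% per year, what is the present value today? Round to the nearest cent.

€690776.11

Value at end of year 8: C / r = €62,900.00 / 0.058 = €1,084,482.7586
Discount to today: PV = €1,084,482.7586 / (1 + 0.058)^8 = €1,084,482.7586 / 1.569948 = €690,776.11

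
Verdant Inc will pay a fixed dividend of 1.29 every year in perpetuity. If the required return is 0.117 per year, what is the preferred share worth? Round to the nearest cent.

11.03

Level perpetuity: PV = C / r = 1.29 / 0.117 = 11.03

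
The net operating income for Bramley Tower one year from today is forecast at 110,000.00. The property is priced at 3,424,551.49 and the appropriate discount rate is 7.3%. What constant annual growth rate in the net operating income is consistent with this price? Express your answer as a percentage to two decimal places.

4.09%

P = D₁/(r−g) ⇒ g = r − D₁/P = 0.073 − 110,000.00/3,424,551.49 = 0.040879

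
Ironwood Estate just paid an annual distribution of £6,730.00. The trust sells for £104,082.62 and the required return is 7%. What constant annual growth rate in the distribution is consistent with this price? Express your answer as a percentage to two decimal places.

P = D₀(1+g)/(r−g) ⇒ P(r−g) = D₀(1+g) ⇒ g(P+D₀) = P·r − D₀
g = (P·r − D₀)/(P + D₀) = (£104,082.62×0.07 − £6,730.00) / (£104,082.62 + £6,730.00) = 0.005016

0.50%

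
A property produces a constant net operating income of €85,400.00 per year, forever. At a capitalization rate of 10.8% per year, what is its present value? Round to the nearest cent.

Level perpetuity: PV = C / r = €85,400.00 / 0.108 = €790,740.74

€790740.74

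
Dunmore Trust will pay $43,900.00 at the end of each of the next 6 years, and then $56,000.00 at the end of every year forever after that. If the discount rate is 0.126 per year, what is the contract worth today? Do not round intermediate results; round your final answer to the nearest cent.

PV of 6-year annuity: $43,900.00 × [1 − (1+0.126)^−6] / 0.126 = 177464.85276
Perpetuity value at year 6: $56,000.00 / 0.126 = 444444.44444
PV of perpetuity: 444444.44444 / (1+0.126)^6 = 218065.58899
Total PV = 177464.85276 + 218065.58899 = 395530.44175

$395530.44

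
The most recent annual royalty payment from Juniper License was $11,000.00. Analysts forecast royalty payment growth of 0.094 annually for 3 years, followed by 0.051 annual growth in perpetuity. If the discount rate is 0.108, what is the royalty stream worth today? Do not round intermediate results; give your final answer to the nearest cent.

$227406.07

D_1 = 12034.00000
D_2 = 13165.19600
D_3 = 14402.72442
Terminal value at year 3: TV = D_3×(1+g_2)/(r−g_2) = 15137.26337/0.057 = 265566.02403
P_0 = D_1/(1+r)^1 + D_2/(1+r)^2 + D_3/(1+r)^3 + TV/(1+r)^3
    = 10861.01083 + 10723.77784 + 10588.27884 + 195233.00113 = 227406.06865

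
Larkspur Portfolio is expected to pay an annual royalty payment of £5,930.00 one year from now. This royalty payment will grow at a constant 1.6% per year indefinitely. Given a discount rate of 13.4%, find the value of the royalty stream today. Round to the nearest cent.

£50254.24

Growing perpetuity: P = D₁ / (r − g) = £5,930.0000 / (0.134 − 0.016) = £50,254.24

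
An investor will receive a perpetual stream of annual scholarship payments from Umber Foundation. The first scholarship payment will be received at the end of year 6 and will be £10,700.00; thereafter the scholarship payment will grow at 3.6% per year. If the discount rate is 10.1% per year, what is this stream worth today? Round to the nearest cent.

£101749.86

Value at end of year 5: C₁ / (r − g) = £10,700.00 / (0.101 − 0.036) = £164,615.3846
Discount to today: PV = £164,615.3846 / (1 + 0.101)^5 = £164,615.3846 / 1.617844 = £101,749.86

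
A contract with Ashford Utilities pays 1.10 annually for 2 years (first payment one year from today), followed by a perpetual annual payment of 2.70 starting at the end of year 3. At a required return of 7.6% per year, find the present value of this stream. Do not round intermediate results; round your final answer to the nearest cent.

PV of 2-year annuity: 1.10 × [1 − (1+0.076)^−2] / 0.076 = 1.97240
Perpetuity value at year 2: 2.70 / 0.076 = 35.52632
PV of perpetuity: 35.52632 / (1+0.076)^2 = 30.68496
Total PV = 1.97240 + 30.68496 = 32.65737

32.66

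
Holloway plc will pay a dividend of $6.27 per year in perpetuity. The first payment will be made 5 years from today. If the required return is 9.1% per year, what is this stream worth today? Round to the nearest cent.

$48.63

Value at end of year 4: C / r = $6.27 / 0.091 = $68.9011
Discount to today: PV = $68.9011 / (1 + 0.091)^4 = $68.9011 / 1.416769 = $48.63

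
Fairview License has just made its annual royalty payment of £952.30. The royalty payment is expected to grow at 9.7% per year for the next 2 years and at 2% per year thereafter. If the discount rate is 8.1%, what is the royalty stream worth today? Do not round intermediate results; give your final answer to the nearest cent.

£18345.66

D_1 = 1044.67310
D_2 = 1146.00639
Terminal value at year 2: TV = D_2×(1+g_2)/(r−g_2) = 1168.92652/0.061 = 19162.72981
P_0 = D_1/(1+r)^1 + D_2/(1+r)^2 + TV/(1+r)^2
    = 966.39510 + 980.69882 + 16398.57039 = 18345.66430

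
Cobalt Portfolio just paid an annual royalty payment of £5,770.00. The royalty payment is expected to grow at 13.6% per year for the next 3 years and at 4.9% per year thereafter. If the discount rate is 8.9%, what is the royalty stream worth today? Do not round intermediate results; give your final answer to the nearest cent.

D_1 = 6554.72000
D_2 = 7446.16192
D_3 = 8458.83994
Terminal value at year 3: TV = D_3×(1+g_2)/(r−g_2) = 8873.32310/0.04 = 221833.07746
P_0 = D_1/(1+r)^1 + D_2/(1+r)^2 + D_3/(1+r)^3 + TV/(1+r)^3
    = 6019.02663 + 6278.80097 + 6549.78687 + 171768.16056 = 190615.77502

£190615.78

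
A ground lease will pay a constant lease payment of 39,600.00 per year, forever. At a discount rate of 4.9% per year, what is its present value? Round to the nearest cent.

Level perpetuity: PV = C / r = 39,600.00 / 0.049 = 808,163.27

808163.27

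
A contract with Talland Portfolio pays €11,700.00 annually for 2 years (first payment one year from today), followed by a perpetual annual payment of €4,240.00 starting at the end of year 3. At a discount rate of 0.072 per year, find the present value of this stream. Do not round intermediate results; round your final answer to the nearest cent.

€72339.41

PV of 2-year annuity: €11,700.00 × [1 − (1+0.072)^−2] / 0.072 = 21095.31633
Perpetuity value at year 2: €4,240.00 / 0.072 = 58888.88889
PV of perpetuity: 58888.88889 / (1+0.072)^2 = 51244.09049
Total PV = 21095.31633 + 51244.09049 = 72339.40682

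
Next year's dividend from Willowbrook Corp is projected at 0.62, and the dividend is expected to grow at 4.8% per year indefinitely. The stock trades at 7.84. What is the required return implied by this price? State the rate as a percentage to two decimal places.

P = D₁/(r − g) ⇒ r = D₁/P + g = 0.6200/7.84 + 0.048 = 0.079082 + 0.048 = 0.127082

12.71%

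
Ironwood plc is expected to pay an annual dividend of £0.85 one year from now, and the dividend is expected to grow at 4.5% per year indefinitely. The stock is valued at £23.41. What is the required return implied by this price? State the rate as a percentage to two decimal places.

8.13%

P = D₁/(r − g) ⇒ r = D₁/P + g = £0.8500/£23.41 + 0.045 = 0.036309 + 0.045 = 0.081309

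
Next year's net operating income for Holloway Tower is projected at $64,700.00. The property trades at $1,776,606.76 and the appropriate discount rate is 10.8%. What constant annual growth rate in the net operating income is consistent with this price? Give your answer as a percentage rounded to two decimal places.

P = D₁/(r−g) ⇒ g = r − D₁/P = 0.108 − $64,700.00/$1,776,606.76 = 0.071582

7.16%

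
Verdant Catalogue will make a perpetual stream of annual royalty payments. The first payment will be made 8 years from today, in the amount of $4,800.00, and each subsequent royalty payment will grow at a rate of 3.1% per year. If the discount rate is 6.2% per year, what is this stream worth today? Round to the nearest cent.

$101626.72

Value at end of year 7: C₁ / (r − g) = $4,800.00 / (0.062 − 0.031) = $154,838.7097
Discount to today: PV = $154,838.7097 / (1 + 0.062)^7 = $154,838.7097 / 1.523602 = $101,626.72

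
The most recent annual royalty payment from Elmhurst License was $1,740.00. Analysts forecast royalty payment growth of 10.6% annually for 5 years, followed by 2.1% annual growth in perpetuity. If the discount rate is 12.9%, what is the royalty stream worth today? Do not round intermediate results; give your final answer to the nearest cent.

$23023.31

D_1 = 1924.44000
D_2 = 2128.43064
D_3 = 2354.04429
D_4 = 2603.57298
D_5 = 2879.55172
Terminal value at year 5: TV = D_5×(1+g_2)/(r−g_2) = 2940.02230/0.108 = 27222.42875
P_0 = D_1/(1+r)^1 + D_2/(1+r)^2 + D_3/(1+r)^3 + D_4/(1+r)^4 + D_5/(1+r)^5 + TV/(1+r)^5
    = 1704.55270 + 1669.82754 + 1635.80979 + 1602.48506 + 1569.83921 + 14840.79480 = 23023.30910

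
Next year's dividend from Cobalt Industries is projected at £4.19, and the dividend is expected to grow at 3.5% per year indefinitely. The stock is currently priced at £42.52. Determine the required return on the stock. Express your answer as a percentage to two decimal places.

P = D₁/(r − g) ⇒ r = D₁/P + g = £4.1900/£42.52 + 0.035 = 0.098542 + 0.035 = 0.133542

13.35%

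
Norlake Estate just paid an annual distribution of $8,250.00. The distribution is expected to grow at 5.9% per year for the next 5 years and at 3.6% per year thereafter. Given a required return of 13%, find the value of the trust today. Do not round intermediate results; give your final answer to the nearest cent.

$99827.50

D_1 = 8736.75000
D_2 = 9252.21825
D_3 = 9798.09913
D_4 = 10376.18698
D_5 = 10988.38201
Terminal value at year 5: TV = D_5×(1+g_2)/(r−g_2) = 11383.96376/0.094 = 121105.99744
P_0 = D_1/(1+r)^1 + D_2/(1+r)^2 + D_3/(1+r)^3 + D_4/(1+r)^4 + D_5/(1+r)^5 + TV/(1+r)^5
    = 7731.63717 + 7245.84404 + 6790.57419 + 6363.90979 + 5964.05351 + 65731.48342 = 99827.50212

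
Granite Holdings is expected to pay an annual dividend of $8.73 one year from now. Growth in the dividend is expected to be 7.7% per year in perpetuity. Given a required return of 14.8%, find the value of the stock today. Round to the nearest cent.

Growing perpetuity: P = D₁ / (r − g) = $8.7300 / (0.148 − 0.077) = $122.96

$122.96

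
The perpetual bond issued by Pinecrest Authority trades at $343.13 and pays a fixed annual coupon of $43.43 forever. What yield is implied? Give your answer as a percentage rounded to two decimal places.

P = C/r ⇒ r = C/P = $43.43/$343.13 = 0.126570

12.66%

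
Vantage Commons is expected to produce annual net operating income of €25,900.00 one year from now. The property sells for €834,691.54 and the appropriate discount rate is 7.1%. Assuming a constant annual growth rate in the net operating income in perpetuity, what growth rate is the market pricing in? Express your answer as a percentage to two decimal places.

4.00%

P = D₁/(r−g) ⇒ g = r − D₁/P = 0.071 − €25,900.00/€834,691.54 = 0.039971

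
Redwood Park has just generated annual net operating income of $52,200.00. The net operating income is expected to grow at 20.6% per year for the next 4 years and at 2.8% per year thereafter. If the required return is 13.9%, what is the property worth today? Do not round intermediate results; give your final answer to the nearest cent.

D_1 = 62953.20000
D_2 = 75921.55920
D_3 = 91561.40040
D_4 = 110423.04888
Terminal value at year 4: TV = D_4×(1+g_2)/(r−g_2) = 113514.89425/0.111 = 1022656.70491
P_0 = D_1/(1+r)^1 + D_2/(1+r)^2 + D_3/(1+r)^3 + D_4/(1+r)^4 + TV/(1+r)^4
    = 55270.58824 + 58521.79931 + 61964.25809 + 65609.21445 + 607624.07616 = 848989.93624

$848989.94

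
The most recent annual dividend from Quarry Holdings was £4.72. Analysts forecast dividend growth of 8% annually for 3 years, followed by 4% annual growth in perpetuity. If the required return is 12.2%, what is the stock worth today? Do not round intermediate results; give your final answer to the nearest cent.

£66.52

D_1 = 5.09760
D_2 = 5.50541
D_3 = 5.94584
Terminal value at year 3: TV = D_3×(1+g_2)/(r−g_2) = 6.18367/0.082 = 75.41066
P_0 = D_1/(1+r)^1 + D_2/(1+r)^2 + D_3/(1+r)^3 + TV/(1+r)^3
    = 4.54332 + 4.37324 + 4.20954 + 53.38929 = 66.51540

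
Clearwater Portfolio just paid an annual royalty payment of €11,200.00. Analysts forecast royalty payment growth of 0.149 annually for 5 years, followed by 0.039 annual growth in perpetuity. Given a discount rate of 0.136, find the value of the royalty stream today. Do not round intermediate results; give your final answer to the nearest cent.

D_1 = 12868.80000
D_2 = 14786.25120
D_3 = 16989.40263
D_4 = 19520.82362
D_5 = 22429.42634
Terminal value at year 5: TV = D_5×(1+g_2)/(r−g_2) = 23304.17397/0.097 = 240249.21616
P_0 = D_1/(1+r)^1 + D_2/(1+r)^2 + D_3/(1+r)^3 + D_4/(1+r)^4 + D_5/(1+r)^5 + TV/(1+r)^5
    = 11328.16901 + 11457.80475 + 11588.92400 + 11721.54372 + 11855.68111 + 126990.23373 = 184942.35632

€184942.36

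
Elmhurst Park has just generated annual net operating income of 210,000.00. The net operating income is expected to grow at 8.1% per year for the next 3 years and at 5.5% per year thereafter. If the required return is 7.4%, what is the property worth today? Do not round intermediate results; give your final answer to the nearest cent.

D_1 = 227010.00000
D_2 = 245397.81000
D_3 = 265275.03261
Terminal value at year 3: TV = D_3×(1+g_2)/(r−g_2) = 279865.15940/0.019 = 14729745.23177
P_0 = D_1/(1+r)^1 + D_2/(1+r)^2 + D_3/(1+r)^3 + TV/(1+r)^3
    = 211368.71508 + 212746.35103 + 214132.96598 + 11890014.68996 = 12528262.72205

12528262.72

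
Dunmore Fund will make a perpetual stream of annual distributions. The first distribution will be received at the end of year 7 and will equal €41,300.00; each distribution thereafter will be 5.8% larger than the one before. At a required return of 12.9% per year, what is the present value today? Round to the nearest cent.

€280884.68

Value at end of year 6: C₁ / (r − g) = €41,300.00 / (0.129 − 0.058) = €581,690.1408
Discount to today: PV = €581,690.1408 / (1 + 0.129)^6 = €581,690.1408 / 2.070922 = €280,884.68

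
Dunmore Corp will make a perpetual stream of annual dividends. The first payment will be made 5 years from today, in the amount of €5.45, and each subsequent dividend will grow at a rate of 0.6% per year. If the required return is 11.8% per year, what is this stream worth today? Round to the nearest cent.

Value at end of year 4: C₁ / (r − g) = €5.45 / (0.118 − 0.006) = €48.6607
Discount to today: PV = €48.6607 / (1 + 0.118)^4 = €48.6607 / 1.562310 = €31.15

€31.15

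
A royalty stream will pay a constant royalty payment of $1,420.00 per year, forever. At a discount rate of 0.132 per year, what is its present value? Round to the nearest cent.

Level perpetuity: PV = C / r = $1,420.00 / 0.132 = $10,757.58

$10757.58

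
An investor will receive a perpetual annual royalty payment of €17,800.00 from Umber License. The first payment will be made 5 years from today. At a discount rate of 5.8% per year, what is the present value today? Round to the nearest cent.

€244934.15

Value at end of year 4: C / r = €17,800.00 / 0.058 = €306,896.5517
Discount to today: PV = €306,896.5517 / (1 + 0.058)^4 = €306,896.5517 / 1.252976 = €244,934.15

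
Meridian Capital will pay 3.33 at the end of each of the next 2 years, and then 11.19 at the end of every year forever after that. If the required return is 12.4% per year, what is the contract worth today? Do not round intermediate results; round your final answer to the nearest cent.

77.03

PV of 2-year annuity: 3.33 × [1 − (1+0.124)^−2] / 0.124 = 5.59843
Perpetuity value at year 2: 11.19 / 0.124 = 90.24194
PV of perpetuity: 90.24194 / (1+0.124)^2 = 71.42920
Total PV = 5.59843 + 71.42920 = 77.02763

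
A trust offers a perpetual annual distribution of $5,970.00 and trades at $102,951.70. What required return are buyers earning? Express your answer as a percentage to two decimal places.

5.80%

P = C/r ⇒ r = C/P = $5,970.00/$102,951.70 = 0.057988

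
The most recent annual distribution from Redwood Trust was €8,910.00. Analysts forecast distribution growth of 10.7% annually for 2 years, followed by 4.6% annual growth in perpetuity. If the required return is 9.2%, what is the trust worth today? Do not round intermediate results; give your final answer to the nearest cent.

€226398.82

D_1 = 9863.37000
D_2 = 10918.75059
Terminal value at year 2: TV = D_2×(1+g_2)/(r−g_2) = 11421.01312/0.046 = 248282.89385
P_0 = D_1/(1+r)^1 + D_2/(1+r)^2 + TV/(1+r)^2
    = 9032.39011 + 9156.46140 + 208209.97015 = 226398.82167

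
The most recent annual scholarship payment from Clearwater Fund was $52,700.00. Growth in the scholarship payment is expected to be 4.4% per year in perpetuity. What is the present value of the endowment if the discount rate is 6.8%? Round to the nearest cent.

D₁ = D₀ × (1 + g) = $52,700.00 × 1.044 = $55,018.8000
Growing perpetuity: P = D₁ / (r − g) = $55,018.8000 / (0.068 − 0.044) = $2,292,450.00

$2292450.00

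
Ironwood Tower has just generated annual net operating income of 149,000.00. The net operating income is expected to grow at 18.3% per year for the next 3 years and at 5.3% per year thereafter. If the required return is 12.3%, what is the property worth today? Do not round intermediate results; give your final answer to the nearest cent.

D_1 = 176267.00000
D_2 = 208523.86100
D_3 = 246683.72756
Terminal value at year 3: TV = D_3×(1+g_2)/(r−g_2) = 259757.96512/0.07 = 3710828.07320
P_0 = D_1/(1+r)^1 + D_2/(1+r)^2 + D_3/(1+r)^3 + TV/(1+r)^3
    = 156960.81923 + 165346.97164 + 174181.18206 + 2620182.63869 = 3116671.61163

3116671.61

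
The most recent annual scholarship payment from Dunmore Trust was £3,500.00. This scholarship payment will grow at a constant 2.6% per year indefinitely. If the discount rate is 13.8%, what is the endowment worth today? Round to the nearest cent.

£32062.50

D₁ = D₀ × (1 + g) = £3,500.00 × 1.026 = £3,591.0000
Growing perpetuity: P = D₁ / (r − g) = £3,591.0000 / (0.138 − 0.026) = £32,062.50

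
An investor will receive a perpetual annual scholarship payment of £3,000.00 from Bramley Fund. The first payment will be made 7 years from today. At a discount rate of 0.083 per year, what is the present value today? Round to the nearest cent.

Value at end of year 6: C / r = £3,000.00 / 0.083 = £36,144.5783
Discount to today: PV = £36,144.5783 / (1 + 0.083)^6 = £36,144.5783 / 1.613507 = £22,401.26

£22401.26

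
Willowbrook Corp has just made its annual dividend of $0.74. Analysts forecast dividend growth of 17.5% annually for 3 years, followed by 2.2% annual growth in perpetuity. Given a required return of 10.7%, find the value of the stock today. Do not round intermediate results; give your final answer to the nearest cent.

D_1 = 0.86950
D_2 = 1.02166
D_3 = 1.20045
Terminal value at year 3: TV = D_3×(1+g_2)/(r−g_2) = 1.22686/0.085 = 14.43369
P_0 = D_1/(1+r)^1 + D_2/(1+r)^2 + D_3/(1+r)^3 + TV/(1+r)^3
    = 0.78546 + 0.83370 + 0.88492 + 10.63982 = 13.14390

$13.14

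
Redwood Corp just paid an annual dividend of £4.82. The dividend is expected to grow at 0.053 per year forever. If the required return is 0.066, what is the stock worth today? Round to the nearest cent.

D₁ = D₀ × (1 + g) = £4.82 × 1.053 = £5.0755
Growing perpetuity: P = D₁ / (r − g) = £5.0755 / (0.066 − 0.053) = £390.42

£390.42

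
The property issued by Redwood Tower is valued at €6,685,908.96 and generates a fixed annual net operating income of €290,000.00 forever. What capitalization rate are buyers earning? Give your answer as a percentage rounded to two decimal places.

4.34%

P = C/r ⇒ r = C/P = €290,000.00/€6,685,908.96 = 0.043375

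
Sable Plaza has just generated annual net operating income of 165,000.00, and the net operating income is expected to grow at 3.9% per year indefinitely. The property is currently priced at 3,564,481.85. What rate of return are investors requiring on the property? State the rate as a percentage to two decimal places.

8.71%

D₁ = 165,000.00 × 1.039 = 171,435.0000
P = D₁/(r − g) ⇒ r = D₁/P + g = 171,435.0000/3,564,481.85 + 0.039 = 0.048095 + 0.039 = 0.087095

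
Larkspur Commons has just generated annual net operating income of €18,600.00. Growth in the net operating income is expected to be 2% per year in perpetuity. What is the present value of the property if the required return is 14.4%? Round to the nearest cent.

€153000.00

D₁ = D₀ × (1 + g) = €18,600.00 × 1.02 = €18,972.0000
Growing perpetuity: P = D₁ / (r − g) = €18,972.0000 / (0.144 − 0.02) = €153,000.00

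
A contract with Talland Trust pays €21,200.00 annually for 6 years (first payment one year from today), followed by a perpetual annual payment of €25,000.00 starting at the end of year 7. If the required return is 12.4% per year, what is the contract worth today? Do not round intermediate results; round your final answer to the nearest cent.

€186164.96

PV of 6-year annuity: €21,200.00 × [1 − (1+0.124)^−6] / 0.124 = 86183.27219
Perpetuity value at year 6: €25,000.00 / 0.124 = 201612.90323
PV of perpetuity: 201612.90323 / (1+0.124)^6 = 99981.68602
Total PV = 86183.27219 + 99981.68602 = 186164.95821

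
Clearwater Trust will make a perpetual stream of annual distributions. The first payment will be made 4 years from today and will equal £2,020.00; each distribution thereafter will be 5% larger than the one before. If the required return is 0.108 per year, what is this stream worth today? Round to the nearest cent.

Value at end of year 3: C₁ / (r − g) = £2,020.00 / (0.108 − 0.05) = £34,827.5862
Discount to today: PV = £34,827.5862 / (1 + 0.108)^3 = £34,827.5862 / 1.360252 = £25,603.78

£25603.78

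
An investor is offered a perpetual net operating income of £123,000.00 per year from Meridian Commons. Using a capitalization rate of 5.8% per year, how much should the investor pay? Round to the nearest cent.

£2120689.66

Level perpetuity: PV = C / r = £123,000.00 / 0.058 = £2,120,689.66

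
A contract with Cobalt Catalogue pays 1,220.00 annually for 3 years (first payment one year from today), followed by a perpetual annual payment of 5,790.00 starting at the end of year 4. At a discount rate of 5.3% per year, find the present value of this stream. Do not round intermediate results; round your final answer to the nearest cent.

96869.67

PV of 3-year annuity: 1,220.00 × [1 − (1+0.053)^−3] / 0.053 = 3303.77413
Perpetuity value at year 3: 5,790.00 / 0.053 = 109245.28302
PV of perpetuity: 109245.28302 / (1+0.053)^3 = 93565.89595
Total PV = 3303.77413 + 93565.89595 = 96869.67008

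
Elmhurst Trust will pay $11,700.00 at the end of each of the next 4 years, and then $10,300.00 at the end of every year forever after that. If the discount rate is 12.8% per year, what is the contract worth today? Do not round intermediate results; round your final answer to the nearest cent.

PV of 4-year annuity: $11,700.00 × [1 − (1+0.128)^−4] / 0.128 = 34946.42944
Perpetuity value at year 4: $10,300.00 / 0.128 = 80468.75000
PV of perpetuity: 80468.75000 / (1+0.128)^4 = 49703.94459
Total PV = 34946.42944 + 49703.94459 = 84650.37404

$84650.37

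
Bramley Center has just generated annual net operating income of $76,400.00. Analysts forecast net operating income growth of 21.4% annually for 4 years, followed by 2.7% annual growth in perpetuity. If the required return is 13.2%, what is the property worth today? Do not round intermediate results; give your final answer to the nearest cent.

$1353569.10

D_1 = 92749.60000
D_2 = 112598.01440
D_3 = 136693.98948
D_4 = 165946.50323
Terminal value at year 4: TV = D_4×(1+g_2)/(r−g_2) = 170427.05882/0.105 = 1623114.84588
P_0 = D_1/(1+r)^1 + D_2/(1+r)^2 + D_3/(1+r)^3 + D_4/(1+r)^4 + TV/(1+r)^4
    = 81934.27562 + 87869.44399 + 94234.54506 + 101060.72235 + 988470.11292 = 1353569.09994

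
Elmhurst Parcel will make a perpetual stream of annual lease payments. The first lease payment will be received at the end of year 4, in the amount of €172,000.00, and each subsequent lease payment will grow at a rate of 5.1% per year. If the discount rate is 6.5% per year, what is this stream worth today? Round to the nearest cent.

€10170717.41

Value at end of year 3: C₁ / (r − g) = €172,000.00 / (0.065 − 0.051) = €12,285,714.2857
Discount to today: PV = €12,285,714.2857 / (1 + 0.065)^3 = €12,285,714.2857 / 1.207950 = €10,170,717.41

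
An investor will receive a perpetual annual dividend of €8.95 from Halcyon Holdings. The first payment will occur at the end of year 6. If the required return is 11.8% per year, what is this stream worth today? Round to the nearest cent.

Value at end of year 5: C / r = €8.95 / 0.118 = €75.8475
Discount to today: PV = €75.8475 / (1 + 0.118)^5 = €75.8475 / 1.746663 = €43.42

€43.42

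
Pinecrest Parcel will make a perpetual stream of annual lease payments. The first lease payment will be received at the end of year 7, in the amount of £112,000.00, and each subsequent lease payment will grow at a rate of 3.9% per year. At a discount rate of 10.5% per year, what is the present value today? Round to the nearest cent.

£932181.37

Value at end of year 6: C₁ / (r − g) = £112,000.00 / (0.105 − 0.039) = £1,696,969.6970
Discount to today: PV = £1,696,969.6970 / (1 + 0.105)^6 = £1,696,969.6970 / 1.820429 = £932,181.37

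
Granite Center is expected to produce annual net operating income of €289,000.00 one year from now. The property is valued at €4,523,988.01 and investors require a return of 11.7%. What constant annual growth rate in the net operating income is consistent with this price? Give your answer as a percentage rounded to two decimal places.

P = D₁/(r−g) ⇒ g = r − D₁/P = 0.117 − €289,000.00/€4,523,988.01 = 0.053118

5.31%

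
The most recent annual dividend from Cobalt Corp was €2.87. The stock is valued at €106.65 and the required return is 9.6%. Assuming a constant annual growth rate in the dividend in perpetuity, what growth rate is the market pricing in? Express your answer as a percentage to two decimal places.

P = D₀(1+g)/(r−g) ⇒ P(r−g) = D₀(1+g) ⇒ g(P+D₀) = P·r − D₀
g = (P·r − D₀)/(P + D₀) = (€106.65×0.096 − €2.87) / (€106.65 + €2.87) = 0.067279

6.73%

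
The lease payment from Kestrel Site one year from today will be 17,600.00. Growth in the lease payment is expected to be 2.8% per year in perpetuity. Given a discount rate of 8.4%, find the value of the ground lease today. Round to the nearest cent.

314285.71

Growing perpetuity: P = D₁ / (r − g) = 17,600.0000 / (0.084 − 0.028) = 314,285.71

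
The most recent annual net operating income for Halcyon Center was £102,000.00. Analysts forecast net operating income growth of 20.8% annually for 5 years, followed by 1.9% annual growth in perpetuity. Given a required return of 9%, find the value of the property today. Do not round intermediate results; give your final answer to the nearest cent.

£3149042.21

D_1 = 123216.00000
D_2 = 148844.92800
D_3 = 179804.67302
D_4 = 217204.04501
D_5 = 262382.48638
Terminal value at year 5: TV = D_5×(1+g_2)/(r−g_2) = 267367.75362/0.071 = 3765743.00869
P_0 = D_1/(1+r)^1 + D_2/(1+r)^2 + D_3/(1+r)^3 + D_4/(1+r)^4 + D_5/(1+r)^5 + TV/(1+r)^5
    = 113042.20183 + 125279.79800 + 138842.19815 + 153872.82143 + 170530.61311 + 2447474.57408 = 3149042.20660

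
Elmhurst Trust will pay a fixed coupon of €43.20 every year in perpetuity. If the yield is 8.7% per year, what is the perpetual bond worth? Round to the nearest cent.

€496.55

Level perpetuity: PV = C / r = €43.20 / 0.087 = €496.55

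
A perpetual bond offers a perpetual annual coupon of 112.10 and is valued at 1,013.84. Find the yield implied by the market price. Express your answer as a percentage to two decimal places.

P = C/r ⇒ r = C/P = 112.10/1,013.84 = 0.110570

11.06%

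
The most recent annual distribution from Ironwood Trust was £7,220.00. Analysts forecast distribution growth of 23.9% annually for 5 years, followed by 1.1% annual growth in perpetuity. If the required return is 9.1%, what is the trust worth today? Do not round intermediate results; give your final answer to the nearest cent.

D_1 = 8945.58000
D_2 = 11083.57362
D_3 = 13732.54772
D_4 = 17014.62662
D_5 = 21081.12238
Terminal value at year 5: TV = D_5×(1+g_2)/(r−g_2) = 21313.01473/0.08 = 266412.68409
P_0 = D_1/(1+r)^1 + D_2/(1+r)^2 + D_3/(1+r)^3 + D_4/(1+r)^4 + D_5/(1+r)^5 + TV/(1+r)^5
    = 8199.43171 + 9311.72859 + 10574.91451 + 12009.45836 + 13638.60578 + 172357.88059 = 226092.01954

£226092.02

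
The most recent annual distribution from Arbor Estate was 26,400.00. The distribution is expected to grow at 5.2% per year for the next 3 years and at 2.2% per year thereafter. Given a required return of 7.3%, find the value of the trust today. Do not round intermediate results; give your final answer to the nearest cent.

574717.69

D_1 = 27772.80000
D_2 = 29216.98560
D_3 = 30736.26885
Terminal value at year 3: TV = D_3×(1+g_2)/(r−g_2) = 31412.46677/0.051 = 615930.72090
P_0 = D_1/(1+r)^1 + D_2/(1+r)^2 + D_3/(1+r)^3 + TV/(1+r)^3
    = 25883.31780 + 25376.74774 + 24880.09191 + 498577.52816 = 574717.68561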